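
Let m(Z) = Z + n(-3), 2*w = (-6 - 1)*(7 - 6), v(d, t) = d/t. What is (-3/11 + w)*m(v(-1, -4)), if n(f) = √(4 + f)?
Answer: -415/88 ≈ -4.7159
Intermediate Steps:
w = -7/2 (w = ((-6 - 1)*(7 - 6))/2 = (-7*1)/2 = (½)*(-7) = -7/2 ≈ -3.5000)
m(Z) = 1 + Z (m(Z) = Z + √(4 - 3) = Z + √1 = Z + 1 = 1 + Z)
(-3/11 + w)*m(v(-1, -4)) = (-3/11 - 7/2)*(1 - 1/(-4)) = (-3*1/11 - 7/2)*(1 - 1*(-¼)) = (-3/11 - 7/2)*(1 + ¼) = -83/22*5/4 = -415/88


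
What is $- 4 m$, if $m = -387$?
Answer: $1548$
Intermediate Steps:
$- 4 m = \left(-4\right) \left(-387\right) = 1548$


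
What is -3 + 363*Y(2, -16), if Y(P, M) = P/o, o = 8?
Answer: 351/4 ≈ 87.750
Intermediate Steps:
Y(P, M) = P/8
-3 + 363*Y(2, -16) = -3 + 363*((1/8)*2) = -3 + 363*(1/4) = -3 + 363/4 = 351/4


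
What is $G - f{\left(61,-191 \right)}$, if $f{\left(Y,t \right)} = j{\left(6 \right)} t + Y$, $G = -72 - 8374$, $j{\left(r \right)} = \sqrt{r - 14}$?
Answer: $-8507 + 382 i \sqrt{2} \approx -8507.0 + 540.23 i$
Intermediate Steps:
$j{\left(r \right)} = \sqrt{-14 + r}$
$G = -8446$ ($G = -72 - 8374 = -8446$)
$f{\left(Y,t \right)} = Y + 2 i t \sqrt{2}$ ($f{\left(Y,t \right)} = \sqrt{-14 + 6} t + Y = \sqrt{-8} t + Y = 2 i \sqrt{2} t + Y = 2 i t \sqrt{2} + Y = Y + 2 i t \sqrt{2}$)
$G - f{\left(61,-191 \right)} = -8446 - \left(61 + 2 i \left(-191\right) \sqrt{2}\right) = -8446 - \left(61 - 382 i \sqrt{2}\right) = -8507 + 382 i \sqrt{2}$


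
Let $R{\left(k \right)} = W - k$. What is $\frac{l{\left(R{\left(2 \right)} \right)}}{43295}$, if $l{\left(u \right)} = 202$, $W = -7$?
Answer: $\frac{202}{43295} \approx 0.0046657$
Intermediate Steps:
$R{\left(k \right)} = -7 - k$
$\frac{l{\left(R{\left(2 \right)} \right)}}{43295} = \frac{202}{43295}$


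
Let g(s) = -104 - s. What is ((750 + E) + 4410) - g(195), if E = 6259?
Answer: 11718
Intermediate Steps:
((750 + E) + 4410) - g(195) = ((750 + 6259) + 4410) - (-104 - 1*195) = (7009 + 4410) - (-104 - 195) = 11419 - 1*(-299) = 11419 + 299 = 11718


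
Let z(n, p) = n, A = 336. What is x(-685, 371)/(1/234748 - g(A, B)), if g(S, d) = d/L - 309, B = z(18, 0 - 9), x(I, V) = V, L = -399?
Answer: 11583170564/9648847177 ≈ 1.2005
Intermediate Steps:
B = 18
g(S, d) = -309 - d/399 (g(S, d) = d/(-399) - 309 = -d/399 - 309 = -309 - d/399)
x(-685, 371)/(1/234748 - g(A, B)) = 371/(1/234748 - (-309 - 1/399*18)) = 371/(1/234748 - (-309 - 6/133)) = 371/(1/234748 - 1*(-41103/133)) = 371/(1/234748 + 41103/133) = 371/(9648847177/31221484) = 371*(31221484/9648847177) = 11583170564/9648847177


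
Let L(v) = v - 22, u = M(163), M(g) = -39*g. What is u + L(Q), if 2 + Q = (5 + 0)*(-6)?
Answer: -6411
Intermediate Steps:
Q = -32 (Q = -2 + (5 + 0)*(-6) = -2 + 5*(-6) = -2 - 30 = -32)
u = -6357 (u = -39*163 = -6357)
L(v) = -22 + v
u + L(Q) = -6357 + (-22 - 32) = -6357 - 54 = -6411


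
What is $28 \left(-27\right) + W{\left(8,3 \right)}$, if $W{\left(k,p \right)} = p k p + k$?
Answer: $-676$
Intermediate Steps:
$W{\left(k,p \right)} = k + k p^{2}$ ($W{\left(k,p \right)} = k p p + k = k p^{2} + k = k + k p^{2}$)
$28 \left(-27\right) + W{\left(8,3 \right)} = 28 \left(-27\right) + 8 \left(1 + 3^{2}\right) = -756 + 8 \left(1 + 9\right) = -756 + 8 \cdot 10 = -756 + 80 = -676$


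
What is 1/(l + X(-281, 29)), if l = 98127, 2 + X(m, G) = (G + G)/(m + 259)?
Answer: 11/1079346 ≈ 1.0191e-5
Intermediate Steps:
X(m, G) = -2 + 2*G/(259 + m) (X(m, G) = -2 + (G + G)/(m + 259) = -2 + (2*G)/(259 + m) = -2 + 2*G/(259 + m))
1/(l + X(-281, 29)) = 1/(98127 + 2*(-259 + 29 - 1*(-281))/(259 - 281)) = 1/(98127 + 2*(-259 + 29 + 281)/(-22)) = 1/(98127 + 2*(-1/22)*51) = 1/(98127 - 51/11) = 1/(1079346/11) = 11/1079346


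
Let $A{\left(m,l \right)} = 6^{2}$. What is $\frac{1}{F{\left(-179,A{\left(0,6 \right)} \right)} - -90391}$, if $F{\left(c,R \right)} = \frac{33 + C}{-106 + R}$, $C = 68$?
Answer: $\frac{70}{6327269} \approx 1.1063 \cdot 10^{-5}$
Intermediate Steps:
$A{\left(m,l \right)} = 36$
$F{\left(c,R \right)} = \frac{101}{-106 + R}$ ($F{\left(c,R \right)} = \frac{33 + 68}{-106 + R} = \frac{101}{-106 + R}$)
$\frac{1}{F{\left(-179,A{\left(0,6 \right)} \right)} - -90391} = \frac{1}{\frac{101}{-106 + 36} - -90391} = \frac{1}{\frac{101}{-70} + 90391} = \frac{1}{101 \left(- \frac{1}{70}\right) + 90391} = \frac{1}{- \frac{101}{70} + 90391} = \frac{1}{\frac{6327269}{70}} = \frac{70}{6327269}$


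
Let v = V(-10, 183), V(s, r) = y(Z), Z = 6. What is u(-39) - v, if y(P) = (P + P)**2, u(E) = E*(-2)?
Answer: -66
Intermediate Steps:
u(E) = -2*E
y(P) = 4*P**2 (y(P) = (2*P)**2 = 4*P**2)
V(s, r) = 144 (V(s, r) = 4*6**2 = 4*36 = 144)
v = 144
u(-39) - v = -2*(-39) - 1*144 = 78 - 144 = -66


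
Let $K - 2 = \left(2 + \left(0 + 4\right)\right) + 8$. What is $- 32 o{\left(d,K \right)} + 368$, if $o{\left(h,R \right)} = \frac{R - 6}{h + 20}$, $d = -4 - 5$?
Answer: $\frac{3728}{11} \approx 338.91$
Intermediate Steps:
$d = -9$ ($d = -4 - 5 = -9$)
$K = 16$ ($K = 2 + \left(\left(2 + \left(0 + 4\right)\right) + 8\right) = 2 + \left(\left(2 + 4\right) + 8\right) = 2 + \left(6 + 8\right) = 2 + 14 = 16$)
$o{\left(h,R \right)} = \frac{-6 + R}{20 + h}$
$- 32 o{\left(d,K \right)} + 368 = - 32 \frac{-6 + 16}{20 - 9} + 368 = - 32 \cdot \frac{1}{11} \cdot 10 + 368 = \left(-32\right) \frac{10}{11} + 368 = - \frac{320}{11} + 368 = \frac{3728}{11}$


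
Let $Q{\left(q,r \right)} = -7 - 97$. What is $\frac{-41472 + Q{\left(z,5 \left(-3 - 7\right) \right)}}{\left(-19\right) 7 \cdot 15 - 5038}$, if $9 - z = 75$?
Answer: $\frac{41576}{7033} \approx 5.9116$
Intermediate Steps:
$z = -66$ ($z = 9 - 75 = -66$)
$Q{\left(q,r \right)} = -104$
$\frac{-41472 + Q{\left(z,5 \left(-3 - 7\right) \right)}}{\left(-19\right) 7 \cdot 15 - 5038} = \frac{-41472 - 104}{\left(-19\right) 7 \cdot 15 - 5038} = - \frac{41576}{\left(-133\right) 15 - 5038} = - \frac{41576}{-1995 - 5038} = - \frac{41576}{-7033} = \left(-41576\right) \left(- \frac{1}{7033}\right) = \frac{41576}{7033}$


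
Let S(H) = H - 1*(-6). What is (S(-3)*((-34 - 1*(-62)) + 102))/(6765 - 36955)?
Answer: -39/3019 ≈ -0.012918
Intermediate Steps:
S(H) = 6 + H (S(H) = H + 6 = 6 + H)
(S(-3)*((-34 - 1*(-62)) + 102))/(6765 - 36955) = ((6 - 3)*((-34 - 1*(-62)) + 102))/(6765 - 36955) = (3*((-34 + 62) + 102))/(-30190) = (3*(28 + 102))*(-1/30190) = (3*130)*(-1/30190) = 390*(-1/30190) = -39/3019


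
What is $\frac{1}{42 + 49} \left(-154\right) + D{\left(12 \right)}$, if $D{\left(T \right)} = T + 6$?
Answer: $\frac{212}{13} \approx 16.308$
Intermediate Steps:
$D{\left(T \right)} = 6 + T$
$\frac{1}{42 + 49} \left(-154\right) + D{\left(12 \right)} = \frac{1}{42 + 49} \left(-154\right) + \left(6 + 12\right) = \frac{1}{91} \left(-154\right) + 18 = - \frac{22}{13} + 18 = \frac{212}{13}$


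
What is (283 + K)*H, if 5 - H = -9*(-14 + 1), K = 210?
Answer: -55216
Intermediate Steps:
H = -112 (H = 5 - (-9)*(-14 + 1) = 5 - (-9)*(-13) = 5 - 1*117 = 5 - 117 = -112)
(283 + K)*H = (283 + 210)*(-112) = 493*(-112) = -55216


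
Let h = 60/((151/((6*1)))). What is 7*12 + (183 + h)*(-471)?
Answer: -13172019/151 ≈ -87232.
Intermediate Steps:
h = 360/151 (h = 60/((151/6)) = 60/((151*(⅙))) = 60/(151/6) = 60*(6/151) = 360/151 ≈ 2.3841)
7*12 + (183 + h)*(-471) = 7*12 + (183 + 360/151)*(-471) = 84 + (27993/151)*(-471) = 84 - 13184703/151 = -13172019/151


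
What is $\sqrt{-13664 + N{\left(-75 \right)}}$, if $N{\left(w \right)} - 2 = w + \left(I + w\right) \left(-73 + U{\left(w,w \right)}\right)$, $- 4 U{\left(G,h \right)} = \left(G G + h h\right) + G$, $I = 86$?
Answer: $\frac{i \sqrt{181085}}{2} \approx 212.77 i$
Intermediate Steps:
$U{\left(G,h \right)} = - \frac{G}{4} - \frac{G^{2}}{4} - \frac{h^{2}}{4}$ ($U{\left(G,h \right)} = - \frac{\left(G G + h h\right) + G}{4} = - \frac{\left(G^{2} + h^{2}\right) + G}{4} = - \frac{G + G^{2} + h^{2}}{4} = - \frac{G}{4} - \frac{G^{2}}{4} - \frac{h^{2}}{4}$)
$N{\left(w \right)} = 2 + w + \left(86 + w\right) \left(-73 - \frac{w^{2}}{2} - \frac{w}{4}\right)$ ($N{\left(w \right)} = 2 + \left(w + \left(86 + w\right) \left(-73 - \left(\frac{w^{2}}{2} + \frac{w}{4}\right)\right)\right) = 2 + \left(w + \left(86 + w\right) \left(-73 - \frac{w^{2}}{2} - \frac{w}{4}\right)\right) = 2 + w + \left(86 + w\right) \left(-73 - \frac{w^{2}}{2} - \frac{w}{4}\right)$)
$\sqrt{-13664 + N{\left(-75 \right)}} = \sqrt{-13664 - \left(- \frac{1473}{2} - \frac{421875}{2} + \frac{973125}{4}\right)} = \sqrt{-13664 - \frac{126429}{4}} = \sqrt{- \frac{181085}{4}} = \frac{i \sqrt{181085}}{2}$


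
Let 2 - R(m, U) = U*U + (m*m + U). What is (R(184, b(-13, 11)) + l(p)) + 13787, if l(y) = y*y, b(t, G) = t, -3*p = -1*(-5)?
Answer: -181982/9 ≈ -20220.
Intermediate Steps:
p = -5/3 (p = -(-1)*(-5)/3 = -1/3*5 = -5/3 ≈ -1.6667)
R(m, U) = 2 - U - U**2 - m**2 (R(m, U) = 2 - (U*U + (m*m + U)) = 2 - (U**2 + (m**2 + U)) = 2 - (U**2 + (U + m**2)) = 2 - (U + U**2 + m**2) = 2 + (-U - U**2 - m**2) = 2 - U - U**2 - m**2)
l(y) = y**2
(R(184, b(-13, 11)) + l(p)) + 13787 = ((2 - 1*(-13) - 1*(-13)**2 - 1*184**2) + (-5/3)**2) + 13787 = ((2 + 13 - 1*169 - 1*33856) + 25/9) + 13787 = ((2 + 13 - 169 - 33856) + 25/9) + 13787 = (-34010 + 25/9) + 13787 = -306065/9 + 13787 = -181982/9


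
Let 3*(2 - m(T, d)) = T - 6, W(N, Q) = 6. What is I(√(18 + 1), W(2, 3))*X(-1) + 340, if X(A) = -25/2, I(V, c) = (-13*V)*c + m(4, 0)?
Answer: 920/3 + 975*√19 ≈ 4556.6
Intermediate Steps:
m(T, d) = 4 - T/3 (m(T, d) = 2 - (T - 6)/3 = 2 - (-6 + T)/3 = 2 + (2 - T/3) = 4 - T/3)
I(V, c) = 8/3 - 13*V*c (I(V, c) = (-13*V)*c + (4 - ⅓*4) = -13*V*c + (4 - 4/3) = -13*V*c + 8/3 = 8/3 - 13*V*c)
X(A) = -25/2 (X(A) = -25*½ = -25/2)
I(√(18 + 1), W(2, 3))*X(-1) + 340 = (8/3 - 13*√(18 + 1)*6)*(-25/2) + 340 = (8/3 - 13*√19*6)*(-25/2) + 340 = (8/3 - 78*√19)*(-25/2) + 340 = (-100/3 + 975*√19) + 340 = 920/3 + 975*√19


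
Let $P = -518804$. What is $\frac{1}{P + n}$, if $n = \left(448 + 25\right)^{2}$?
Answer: $- \frac{1}{295075} \approx -3.389 \cdot 10^{-6}$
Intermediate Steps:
$n = 223729$ ($n = 473^{2} = 223729$)
$\frac{1}{P + n} = \frac{1}{-518804 + 223729} = \frac{1}{-295075} = - \frac{1}{295075}$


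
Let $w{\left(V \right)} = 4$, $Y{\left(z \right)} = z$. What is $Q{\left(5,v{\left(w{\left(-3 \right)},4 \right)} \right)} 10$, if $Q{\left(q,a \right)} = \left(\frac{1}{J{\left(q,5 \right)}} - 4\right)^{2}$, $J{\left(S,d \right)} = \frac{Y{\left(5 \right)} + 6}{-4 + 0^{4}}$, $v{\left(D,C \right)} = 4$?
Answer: $\frac{23040}{121} \approx 190.41$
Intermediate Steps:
$J{\left(S,d \right)} = - \frac{11}{4}$ ($J{\left(S,d \right)} = \frac{5 + 6}{-4 + 0^{4}} = \frac{11}{-4 + 0} = \frac{11}{-4} = 11 \left(- \frac{1}{4}\right) = - \frac{11}{4}$)
$Q{\left(q,a \right)} = \frac{2304}{121}$ ($Q{\left(q,a \right)} = \left(\frac{1}{- \frac{11}{4}} - 4\right)^{2} = \left(- \frac{4}{11} - 4\right)^{2} = \left(- \frac{48}{11}\right)^{2} = \frac{2304}{121}$)
$Q{\left(5,v{\left(w{\left(-3 \right)},4 \right)} \right)} 10 = \frac{2304}{121} \cdot 10 = \frac{23040}{121}$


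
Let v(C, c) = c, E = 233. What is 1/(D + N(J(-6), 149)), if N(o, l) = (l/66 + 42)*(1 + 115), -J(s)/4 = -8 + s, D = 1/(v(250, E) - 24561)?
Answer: 802824/4121601071 ≈ 0.00019478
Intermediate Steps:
D = -1/24328 (D = 1/(233 - 24561) = 1/(-24328) = -1/24328 ≈ -4.1105e-5)
J(s) = 32 - 4*s (J(s) = -4*(-8 + s) = 32 - 4*s)
N(o, l) = 4872 + 58*l/33 (N(o, l) = (l*(1/66) + 42)*116 = (l/66 + 42)*116 = (42 + l/66)*116 = 4872 + 58*l/33)
1/(D + N(J(-6), 149)) = 1/(-1/24328 + (4872 + (58/33)*149)) = 1/(-1/24328 + (4872 + 8642/33)) = 1/(-1/24328 + 169418/33) = 1/(4121601071/802824) = 802824/4121601071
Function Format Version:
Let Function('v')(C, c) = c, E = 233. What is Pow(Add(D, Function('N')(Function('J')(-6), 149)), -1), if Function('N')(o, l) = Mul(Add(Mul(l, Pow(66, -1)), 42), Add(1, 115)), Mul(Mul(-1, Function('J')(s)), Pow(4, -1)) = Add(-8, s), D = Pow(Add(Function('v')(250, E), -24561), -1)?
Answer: Rational(802824, 4121601071) ≈ 0.00019478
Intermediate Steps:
D = Rational(-1, 24328) (D = Pow(Add(233, -24561), -1) = Pow(-24328, -1) = Rational(-1, 24328) ≈ -4.1105e-5)
Function('J')(s) = Add(32, Mul(-4, s)) (Function('J')(s) = Mul(-4, Add(-8, s)) = Add(32, Mul(-4, s)))
Function('N')(o, l) = Add(4872, Mul(Rational(58, 33), l)) (Function('N')(o, l) = Mul(Add(Mul(l, Rational(1, 66)), 42), 116) = Mul(Add(Mul(Rational(1, 66), l), 42), 116) = Mul(Add(42, Mul(Rational(1, 66), l)), 116) = Add(4872, Mul(Rational(58, 33), l)))
Pow(Add(D, Function('N')(Function('J')(-6), 149)), -1) = Pow(Add(Rational(-1, 24328), Add(4872, Mul(Rational(58, 33), 149))), -1) = Pow(Add(Rational(-1, 24328), Add(4872, Rational(8642, 33))), -1) = Pow(Add(Rational(-1, 24328), Rational(169418, 33)), -1) = Pow(Rational(4121601071, 802824), -1) = Rational(802824, 4121601071)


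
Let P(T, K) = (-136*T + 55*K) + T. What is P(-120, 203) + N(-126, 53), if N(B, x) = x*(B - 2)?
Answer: 20581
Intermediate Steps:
N(B, x) = x*(-2 + B)
P(T, K) = -135*T + 55*K
P(-120, 203) + N(-126, 53) = (-135*(-120) + 55*203) + 53*(-2 - 126) = (16200 + 11165) + 53*(-128) = 27365 - 6784 = 20581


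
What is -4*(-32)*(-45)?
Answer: -5760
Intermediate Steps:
-4*(-32)*(-45) = 128*(-45) = -5760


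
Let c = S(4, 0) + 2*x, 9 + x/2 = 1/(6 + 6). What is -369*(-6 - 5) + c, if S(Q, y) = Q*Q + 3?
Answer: 12127/3 ≈ 4042.3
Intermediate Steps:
S(Q, y) = 3 + Q**2 (S(Q, y) = Q**2 + 3 = 3 + Q**2)
x = -107/6 (x = -18 + 2/(6 + 6) = -18 + 2/12 = -18 + 2*(1/12) = -18 + 1/6 = -107/6 ≈ -17.833)
c = -50/3 (c = (3 + 4**2) + 2*(-107/6) = (3 + 16) - 107/3 = 19 - 107/3 = -50/3 ≈ -16.667)
-369*(-6 - 5) + c = -369*(-6 - 5) - 50/3 = -369*(-11) - 50/3 = -123*(-33) - 50/3 = 4059 - 50/3 = 12127/3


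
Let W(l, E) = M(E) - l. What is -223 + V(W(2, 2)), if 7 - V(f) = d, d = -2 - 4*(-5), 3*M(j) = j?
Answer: -234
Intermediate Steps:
M(j) = j/3
d = 18 (d = -2 + 20 = 18)
W(l, E) = -l + E/3 (W(l, E) = E/3 - l = -l + E/3)
V(f) = -11 (V(f) = 7 - 1*18 = 7 - 18 = -11)
-223 + V(W(2, 2)) = -223 - 11 = -234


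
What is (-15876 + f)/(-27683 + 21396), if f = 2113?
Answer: 13763/6287 ≈ 2.1891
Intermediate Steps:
(-15876 + f)/(-27683 + 21396) = (-15876 + 2113)/(-27683 + 21396) = -13763/(-6287) = -13763*(-1/6287) = 13763/6287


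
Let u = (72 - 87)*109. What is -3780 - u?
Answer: -2145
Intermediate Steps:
u = -1635 (u = -15*109 = -1635)
-3780 - u = -3780 - 1*(-1635) = -3780 + 1635 = -2145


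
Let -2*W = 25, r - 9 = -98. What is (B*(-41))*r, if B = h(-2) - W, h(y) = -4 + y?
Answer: 47437/2 ≈ 23719.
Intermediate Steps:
r = -89 (r = 9 - 98 = -89)
W = -25/2 (W = -½*25 = -25/2 ≈ -12.500)
B = 13/2 (B = (-4 - 2) - 1*(-25/2) = -6 + 25/2 = 13/2 ≈ 6.5000)
(B*(-41))*r = ((13/2)*(-41))*(-89) = -533/2*(-89) = 47437/2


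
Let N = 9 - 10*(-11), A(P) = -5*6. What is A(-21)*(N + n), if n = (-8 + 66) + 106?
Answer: -8490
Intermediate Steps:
A(P) = -30
N = 119 (N = 9 + 110 = 119)
n = 164 (n = 58 + 106 = 164)
A(-21)*(N + n) = -30*(119 + 164) = -30*283 = -8490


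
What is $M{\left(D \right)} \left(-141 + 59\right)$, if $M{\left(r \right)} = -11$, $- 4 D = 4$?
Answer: $902$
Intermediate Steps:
$D = -1$ ($D = \left(- \frac{1}{4}\right) 4 = -1$)
$M{\left(D \right)} \left(-141 + 59\right) = - 11 \left(-141 + 59\right) = \left(-11\right) \left(-82\right) = 902$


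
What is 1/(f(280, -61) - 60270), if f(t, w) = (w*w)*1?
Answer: -1/56549 ≈ -1.7684e-5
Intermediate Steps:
f(t, w) = w² (f(t, w) = w²*1 = w²)
1/(f(280, -61) - 60270) = 1/((-61)² - 60270) = 1/(3721 - 60270) = 1/(-56549) = -1/56549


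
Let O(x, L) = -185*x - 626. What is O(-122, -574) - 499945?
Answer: -478001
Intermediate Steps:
O(x, L) = -626 - 185*x
O(-122, -574) - 499945 = (-626 - 185*(-122)) - 499945 = (-626 + 22570) - 499945 = 21944 - 499945 = -478001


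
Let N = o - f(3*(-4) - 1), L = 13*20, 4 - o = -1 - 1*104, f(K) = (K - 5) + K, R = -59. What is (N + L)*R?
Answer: -23600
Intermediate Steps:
f(K) = -5 + 2*K (f(K) = (-5 + K) + K = -5 + 2*K)
o = 109 (o = 4 - (-1 - 1*104) = 4 - (-1 - 104) = 4 - 1*(-105) = 4 + 105 = 109)
L = 260
N = 140 (N = 109 - (-5 + 2*(3*(-4) - 1)) = 109 - (-5 + 2*(-12 - 1)) = 109 - (-5 + 2*(-13)) = 109 - (-5 - 26) = 109 - 1*(-31) = 109 + 31 = 140)
(N + L)*R = (140 + 260)*(-59) = 400*(-59) = -23600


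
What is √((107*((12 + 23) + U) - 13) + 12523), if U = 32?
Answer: √19679 ≈ 140.28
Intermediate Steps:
√((107*((12 + 23) + U) - 13) + 12523) = √((107*((12 + 23) + 32) - 13) + 12523) = √((107*(35 + 32) - 13) + 12523) = √((107*67 - 13) + 12523) = √((7169 - 13) + 12523) = √(7156 + 12523) = √19679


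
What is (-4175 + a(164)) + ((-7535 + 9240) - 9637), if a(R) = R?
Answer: -11943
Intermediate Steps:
(-4175 + a(164)) + ((-7535 + 9240) - 9637) = (-4175 + 164) + ((-7535 + 9240) - 9637) = -4011 + (1705 - 9637) = -4011 - 7932 = -11943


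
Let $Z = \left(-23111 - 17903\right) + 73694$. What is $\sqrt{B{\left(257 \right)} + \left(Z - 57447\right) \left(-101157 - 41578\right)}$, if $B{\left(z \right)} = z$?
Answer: $13 \sqrt{20917858} \approx 59457.0$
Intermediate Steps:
$Z = 32680$ ($Z = -41014 + 73694 = 32680$)
$\sqrt{B{\left(257 \right)} + \left(Z - 57447\right) \left(-101157 - 41578\right)} = \sqrt{257 + \left(32680 - 57447\right) \left(-101157 - 41578\right)} = \sqrt{257 - -3535117745} = \sqrt{257 + 3535117745} = \sqrt{3535118002} = 13 \sqrt{20917858}$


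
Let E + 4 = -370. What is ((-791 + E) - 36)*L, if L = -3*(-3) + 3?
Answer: -14412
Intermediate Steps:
L = 12 (L = 9 + 3 = 12)
E = -374 (E = -4 - 370 = -374)
((-791 + E) - 36)*L = ((-791 - 374) - 36)*12 = (-1165 - 36)*12 = -1201*12 = -14412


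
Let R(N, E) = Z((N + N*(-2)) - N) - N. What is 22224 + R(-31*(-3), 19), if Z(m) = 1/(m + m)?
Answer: 8232731/372 ≈ 22131.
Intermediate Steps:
Z(m) = 1/(2*m)
R(N, E) = -N - 1/(4*N) (R(N, E) = 1/(2*((N + N*(-2)) - N)) - N = 1/(2*((N - 2*N) - N)) - N = 1/(2*(-N - N)) - N = 1/(2*((-2*N))) - N = (-1/(2*N))/2 - N = -1/(4*N) - N = -N - 1/(4*N))
22224 + R(-31*(-3), 19) = 22224 + (-(-31)*(-3) - 1/(4*((-31*(-3))))) = 22224 + (-1*93 - ¼/93) = 22224 + (-93 - ¼*1/93) = 22224 + (-93 - 1/372) = 22224 - 34597/372 = 8232731/372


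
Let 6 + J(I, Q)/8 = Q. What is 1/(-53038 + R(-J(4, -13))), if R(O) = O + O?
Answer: -1/52734 ≈ -1.8963e-5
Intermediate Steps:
J(I, Q) = -48 + 8*Q
R(O) = 2*O
1/(-53038 + R(-J(4, -13))) = 1/(-53038 + 2*(-(-48 + 8*(-13)))) = 1/(-53038 + 2*(-(-48 - 104))) = 1/(-53038 + 2*(-1*(-152))) = 1/(-53038 + 2*152) = 1/(-53038 + 304) = 1/(-52734) = -1/52734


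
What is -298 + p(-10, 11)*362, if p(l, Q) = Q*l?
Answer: -40118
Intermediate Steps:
-298 + p(-10, 11)*362 = -298 + (11*(-10))*362 = -298 - 110*362 = -298 - 39820 = -40118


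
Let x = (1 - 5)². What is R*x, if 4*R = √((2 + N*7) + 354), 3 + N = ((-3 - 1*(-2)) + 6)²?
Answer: 4*√510 ≈ 90.333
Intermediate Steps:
N = 22 (N = -3 + ((-3 - 1*(-2)) + 6)² = -3 + ((-3 + 2) + 6)² = -3 + (-1 + 6)² = -3 + 5² = -3 + 25 = 22)
R = √510/4 (R = √((2 + 22*7) + 354)/4 = √((2 + 154) + 354)/4 = √(156 + 354)/4 = √510/4 ≈ 5.6458)
x = 16 (x = (-4)² = 16)
R*x = (√510/4)*16 = 4*√510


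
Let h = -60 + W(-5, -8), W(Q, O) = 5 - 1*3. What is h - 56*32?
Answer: -1850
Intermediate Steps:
W(Q, O) = 2 (W(Q, O) = 5 - 3 = 2)
h = -58 (h = -60 + 2 = -58)
h - 56*32 = -58 - 56*32 = -58 - 1792 = -1850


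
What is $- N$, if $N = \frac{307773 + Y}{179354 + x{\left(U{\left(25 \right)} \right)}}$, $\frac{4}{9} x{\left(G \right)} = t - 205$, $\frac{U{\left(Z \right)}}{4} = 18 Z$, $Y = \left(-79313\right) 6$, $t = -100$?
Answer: $\frac{672420}{714671} \approx 0.94088$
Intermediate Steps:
$Y = -475878$
$U{\left(Z \right)} = 72 Z$ ($U{\left(Z \right)} = 4 \cdot 18 Z = 72 Z$)
$x{\left(G \right)} = - \frac{2745}{4}$ ($x{\left(G \right)} = \frac{9 \left(-100 - 205\right)}{4} = \frac{9}{4} \left(-305\right) = - \frac{2745}{4}$)
$N = - \frac{672420}{714671}$ ($N = \frac{307773 - 475878}{179354 - \frac{2745}{4}} = - \frac{168105}{\frac{714671}{4}} = \left(-168105\right) \frac{4}{714671} = - \frac{672420}{714671} \approx -0.94088$)
$- N = \left(-1\right) \left(- \frac{672420}{714671}\right) = \frac{672420}{714671}$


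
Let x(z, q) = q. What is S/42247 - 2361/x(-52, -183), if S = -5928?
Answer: 32886781/2577067 ≈ 12.761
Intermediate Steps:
S/42247 - 2361/x(-52, -183) = -5928/42247 - 2361/(-183) = -5928*1/42247 - 2361*(-1/183) = -5928/42247 + 787/61 = 32886781/2577067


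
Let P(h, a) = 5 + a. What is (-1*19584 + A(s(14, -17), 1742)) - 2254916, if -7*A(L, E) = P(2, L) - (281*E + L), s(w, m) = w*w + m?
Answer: -15432003/7 ≈ -2.2046e+6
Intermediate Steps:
s(w, m) = m + w² (s(w, m) = w² + m = m + w²)
A(L, E) = -5/7 + 281*E/7 (A(L, E) = -((5 + L) - (281*E + L))/7 = -((5 + L) - (L + 281*E))/7 = -((5 + L) + (-L - 281*E))/7 = -(5 - 281*E)/7 = -5/7 + 281*E/7)
(-1*19584 + A(s(14, -17), 1742)) - 2254916 = (-1*19584 + (-5/7 + (281/7)*1742)) - 2254916 = (-19584 + (-5/7 + 489502/7)) - 2254916 = (-19584 + 489497/7) - 2254916 = 352409/7 - 2254916 = -15432003/7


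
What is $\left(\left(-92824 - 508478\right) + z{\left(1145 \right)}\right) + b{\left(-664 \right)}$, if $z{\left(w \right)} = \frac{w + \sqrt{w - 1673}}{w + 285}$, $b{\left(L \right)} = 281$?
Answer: $- \frac{171891777}{286} + \frac{2 i \sqrt{33}}{715} \approx -6.0102 \cdot 10^{5} + 0.016069 i$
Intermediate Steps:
$z{\left(w \right)} = \frac{w + \sqrt{-1673 + w}}{285 + w}$
$\left(\left(-92824 - 508478\right) + z{\left(1145 \right)}\right) + b{\left(-664 \right)} = \left(\left(-92824 - 508478\right) + \frac{1145 + \sqrt{-1673 + 1145}}{285 + 1145}\right) + 281 = \left(-601302 + \frac{1145 + \sqrt{-528}}{1430}\right) + 281 = \left(-601302 + \frac{1145 + 4 i \sqrt{33}}{1430}\right) + 281 = \left(-601302 + \left(\frac{229}{286} + \frac{2 i \sqrt{33}}{715}\right)\right) + 281 = \left(- \frac{171972143}{286} + \frac{2 i \sqrt{33}}{715}\right) + 281 = - \frac{171891777}{286} + \frac{2 i \sqrt{33}}{715}$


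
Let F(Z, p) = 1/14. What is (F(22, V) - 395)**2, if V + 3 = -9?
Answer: 30569841/196 ≈ 1.5597e+5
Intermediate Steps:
V = -12 (V = -3 - 9 = -12)
F(Z, p) = 1/14
(F(22, V) - 395)**2 = (1/14 - 395)**2 = (-5529/14)**2 = 30569841/196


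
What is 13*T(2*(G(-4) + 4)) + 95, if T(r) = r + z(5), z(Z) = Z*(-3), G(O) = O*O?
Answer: 420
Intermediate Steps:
G(O) = O**2
z(Z) = -3*Z
T(r) = -15 + r (T(r) = r - 3*5 = r - 15 = -15 + r)
13*T(2*(G(-4) + 4)) + 95 = 13*(-15 + 2*((-4)**2 + 4)) + 95 = 13*(-15 + 2*(16 + 4)) + 95 = 13*(-15 + 2*20) + 95 = 13*(-15 + 40) + 95 = 13*25 + 95 = 325 + 95 = 420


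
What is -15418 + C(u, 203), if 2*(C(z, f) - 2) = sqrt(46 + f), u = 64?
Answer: -15416 + sqrt(249)/2 ≈ -15408.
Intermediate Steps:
C(z, f) = 2 + sqrt(46 + f)/2
-15418 + C(u, 203) = -15418 + (2 + sqrt(46 + 203)/2) = -15418 + (2 + sqrt(249)/2) = -15416 + sqrt(249)/2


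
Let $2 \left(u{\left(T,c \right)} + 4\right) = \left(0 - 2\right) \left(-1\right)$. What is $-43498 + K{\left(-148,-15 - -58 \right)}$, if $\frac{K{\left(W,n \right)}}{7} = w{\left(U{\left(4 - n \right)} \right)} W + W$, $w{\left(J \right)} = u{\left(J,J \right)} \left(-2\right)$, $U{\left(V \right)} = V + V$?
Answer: $-50750$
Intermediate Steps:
$u{\left(T,c \right)} = -3$ ($u{\left(T,c \right)} = -4 + \frac{\left(0 - 2\right) \left(-1\right)}{2} = -4 + \frac{\left(-2\right) \left(-1\right)}{2} = -4 + \frac{1}{2} \cdot 2 = -4 + 1 = -3$)
$U{\left(V \right)} = 2 V$
$w{\left(J \right)} = 6$ ($w{\left(J \right)} = \left(-3\right) \left(-2\right) = 6$)
$K{\left(W,n \right)} = 49 W$ ($K{\left(W,n \right)} = 7 \left(6 W + W\right) = 7 \cdot 7 W = 49 W$)
$-43498 + K{\left(-148,-15 - -58 \right)} = -43498 + 49 \left(-148\right) = -43498 - 7252 = -50750$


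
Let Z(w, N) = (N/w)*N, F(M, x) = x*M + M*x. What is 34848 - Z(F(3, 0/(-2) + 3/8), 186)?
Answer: 19472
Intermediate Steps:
F(M, x) = 2*M*x (F(M, x) = M*x + M*x = 2*M*x)
Z(w, N) = N²/w
34848 - Z(F(3, 0/(-2) + 3/8), 186) = 34848 - 186²/(2*3*(0/(-2) + 3/8)) = 34848 - 34596/(2*3*(0*(-½) + 3*(⅛))) = 34848 - 34596/(2*3*(0 + 3/8)) = 34848 - 34596/(2*3*(3/8)) = 34848 - 34596/9/4 = 34848 - 34596*4/9 = 34848 - 1*15376 = 34848 - 15376 = 19472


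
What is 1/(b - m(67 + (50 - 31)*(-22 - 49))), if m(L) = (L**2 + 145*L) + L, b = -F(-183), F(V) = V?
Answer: -1/1456169 ≈ -6.8673e-7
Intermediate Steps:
b = 183 (b = -1*(-183) = 183)
m(L) = L**2 + 146*L
1/(b - m(67 + (50 - 31)*(-22 - 49))) = 1/(183 - (67 + (50 - 31)*(-22 - 49))*(146 + (67 + (50 - 31)*(-22 - 49)))) = 1/(183 - (67 + 19*(-71))*(146 + (67 + 19*(-71)))) = 1/(183 - (67 - 1349)*(146 + (67 - 1349))) = 1/(183 - (-1282)*(146 - 1282)) = 1/(183 - (-1282)*(-1136)) = 1/(183 - 1*1456352) = 1/(183 - 1456352) = 1/(-1456169) = -1/1456169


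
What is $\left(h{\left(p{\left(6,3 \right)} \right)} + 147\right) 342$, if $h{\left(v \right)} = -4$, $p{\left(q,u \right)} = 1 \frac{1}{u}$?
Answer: $48906$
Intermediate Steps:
$p{\left(q,u \right)} = \frac{1}{u}$
$\left(h{\left(p{\left(6,3 \right)} \right)} + 147\right) 342 = \left(-4 + 147\right) 342 = 143 \cdot 342 = 48906$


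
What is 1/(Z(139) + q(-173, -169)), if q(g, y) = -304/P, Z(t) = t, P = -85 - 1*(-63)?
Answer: 11/1681 ≈ 0.0065437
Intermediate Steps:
P = -22 (P = -85 + 63 = -22)
q(g, y) = 152/11 (q(g, y) = -304/(-22) = -304*(-1/22) = 152/11)
1/(Z(139) + q(-173, -169)) = 1/(139 + 152/11) = 1/(1681/11) = 11/1681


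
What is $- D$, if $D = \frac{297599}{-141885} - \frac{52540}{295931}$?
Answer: $\frac{95523407569}{41988169935} \approx 2.275$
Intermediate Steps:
$D = - \frac{95523407569}{41988169935}$ ($D = 297599 \left(- \frac{1}{141885}\right) - \frac{52540}{295931} = - \frac{297599}{141885} - \frac{52540}{295931} = - \frac{95523407569}{41988169935} \approx -2.275$)
$- D = \left(-1\right) \left(- \frac{95523407569}{41988169935}\right) = \frac{95523407569}{41988169935}$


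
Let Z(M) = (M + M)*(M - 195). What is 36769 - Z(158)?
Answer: 48461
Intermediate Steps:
Z(M) = 2*M*(-195 + M) (Z(M) = (2*M)*(-195 + M) = 2*M*(-195 + M))
36769 - Z(158) = 36769 - 2*158*(-195 + 158) = 36769 - 2*158*(-37) = 36769 - 1*(-11692) = 36769 + 11692 = 48461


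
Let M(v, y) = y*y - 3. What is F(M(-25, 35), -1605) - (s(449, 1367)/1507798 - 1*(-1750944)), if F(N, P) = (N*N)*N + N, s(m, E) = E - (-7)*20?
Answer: 2748781080854641/1507798 ≈ 1.8230e+9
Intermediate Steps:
M(v, y) = -3 + y² (M(v, y) = y² - 3 = -3 + y²)
s(m, E) = 140 + E (s(m, E) = E - 1*(-140) = E + 140 = 140 + E)
F(N, P) = N + N³ (F(N, P) = N²*N + N = N³ + N = N + N³)
F(M(-25, 35), -1605) - (s(449, 1367)/1507798 - 1*(-1750944)) = ((-3 + 35²) + (-3 + 35²)³) - ((140 + 1367)/1507798 - 1*(-1750944)) = ((-3 + 1225) + (-3 + 1225)³) - (1507*(1/1507798) + 1750944) = (1222 + 1222³) - (1507/1507798 + 1750944) = (1222 + 1824793048) - 1*2640069862819/1507798 = 1824794270 - 2640069862819/1507798 = 2748781080854641/1507798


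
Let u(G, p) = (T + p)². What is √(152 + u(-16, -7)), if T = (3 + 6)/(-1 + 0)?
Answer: 2*√102 ≈ 20.199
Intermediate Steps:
T = -9 (T = 9/(-1) = 9*(-1) = -9)
u(G, p) = (-9 + p)²
√(152 + u(-16, -7)) = √(152 + (-9 - 7)²) = √(152 + (-16)²) = √(152 + 256) = √408 = 2*√102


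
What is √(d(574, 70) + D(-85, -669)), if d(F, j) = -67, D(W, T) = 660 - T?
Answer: √1262 ≈ 35.525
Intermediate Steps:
√(d(574, 70) + D(-85, -669)) = √(-67 + (660 - 1*(-669))) = √(-67 + (660 + 669)) = √(-67 + 1329) = √1262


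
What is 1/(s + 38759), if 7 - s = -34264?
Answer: 1/73030 ≈ 1.3693e-5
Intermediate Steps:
s = 34271 (s = 7 - 1*(-34264) = 7 + 34264 = 34271)
1/(s + 38759) = 1/(34271 + 38759) = 1/73030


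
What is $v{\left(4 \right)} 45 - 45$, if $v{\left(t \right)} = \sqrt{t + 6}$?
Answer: $-45 + 45 \sqrt{10} \approx 97.302$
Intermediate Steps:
$v{\left(t \right)} = \sqrt{6 + t}$
$v{\left(4 \right)} 45 - 45 = \sqrt{6 + 4} \cdot 45 - 45 = \sqrt{10} \cdot 45 - 45 = 45 \sqrt{10} - 45 = -45 + 45 \sqrt{10}$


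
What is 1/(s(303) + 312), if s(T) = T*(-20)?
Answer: -1/5748 ≈ -0.00017397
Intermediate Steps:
s(T) = -20*T
1/(s(303) + 312) = 1/(-20*303 + 312) = 1/(-6060 + 312) = 1/(-5748) = -1/5748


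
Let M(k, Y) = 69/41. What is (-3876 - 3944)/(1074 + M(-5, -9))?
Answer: -320620/44103 ≈ -7.2698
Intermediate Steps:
M(k, Y) = 69/41 (M(k, Y) = 69*(1/41) = 69/41)
(-3876 - 3944)/(1074 + M(-5, -9)) = (-3876 - 3944)/(1074 + 69/41) = -7820/44103/41 = -7820*41/44103 = -320620/44103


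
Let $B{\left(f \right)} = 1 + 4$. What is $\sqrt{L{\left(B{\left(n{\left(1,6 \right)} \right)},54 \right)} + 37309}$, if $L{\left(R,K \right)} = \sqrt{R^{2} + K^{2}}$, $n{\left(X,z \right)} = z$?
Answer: $\sqrt{37309 + \sqrt{2941}} \approx 193.3$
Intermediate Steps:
$B{\left(f \right)} = 5$
$L{\left(R,K \right)} = \sqrt{K^{2} + R^{2}}$
$\sqrt{L{\left(B{\left(n{\left(1,6 \right)} \right)},54 \right)} + 37309} = \sqrt{\sqrt{54^{2} + 5^{2}} + 37309} = \sqrt{\sqrt{2916 + 25} + 37309} = \sqrt{\sqrt{2941} + 37309} = \sqrt{37309 + \sqrt{2941}}$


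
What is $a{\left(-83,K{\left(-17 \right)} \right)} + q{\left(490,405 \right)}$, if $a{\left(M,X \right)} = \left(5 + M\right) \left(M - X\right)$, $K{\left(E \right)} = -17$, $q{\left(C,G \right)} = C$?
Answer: $5638$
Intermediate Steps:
$a{\left(-83,K{\left(-17 \right)} \right)} + q{\left(490,405 \right)} = \left(\left(-83\right)^{2} - -85 + 5 \left(-83\right) - \left(-83\right) \left(-17\right)\right) + 490 = \left(6889 + 85 - 415 - 1411\right) + 490 = 5148 + 490 = 5638$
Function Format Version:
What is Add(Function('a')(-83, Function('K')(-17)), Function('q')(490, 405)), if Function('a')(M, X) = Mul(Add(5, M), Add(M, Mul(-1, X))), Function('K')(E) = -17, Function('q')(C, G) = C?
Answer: 5638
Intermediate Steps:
Add(Function('a')(-83, Function('K')(-17)), Function('q')(490, 405)) = Add(Add(Pow(-83, 2), Mul(-5, -17), Mul(5, -83), Mul(-1, -83, -17)), 490) = Add(Add(6889, 85, -415, -1411), 490) = Add(5148, 490) = 5638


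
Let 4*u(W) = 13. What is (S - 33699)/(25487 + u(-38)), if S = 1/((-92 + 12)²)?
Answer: -215673599/163137600 ≈ -1.3220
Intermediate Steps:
u(W) = 13/4 (u(W) = (¼)*13 = 13/4)
S = 1/6400 (S = 1/((-80)²) = 1/6400 ≈ 0.00015625)
(S - 33699)/(25487 + u(-38)) = (1/6400 - 33699)/(25487 + 13/4) = -215673599/(6400*101961/4) = -215673599/6400*4/101961 = -215673599/163137600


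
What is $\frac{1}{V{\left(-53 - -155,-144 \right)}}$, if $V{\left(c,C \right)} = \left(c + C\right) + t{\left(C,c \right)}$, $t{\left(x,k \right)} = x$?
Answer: $- \frac{1}{186} \approx -0.0053763$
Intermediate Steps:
$V{\left(c,C \right)} = c + 2 C$ ($V{\left(c,C \right)} = \left(c + C\right) + C = \left(C + c\right) + C = c + 2 C$)
$\frac{1}{V{\left(-53 - -155,-144 \right)}} = \frac{1}{\left(-53 - -155\right) + 2 \left(-144\right)} = \frac{1}{\left(-53 + 155\right) - 288} = \frac{1}{102 - 288} = \frac{1}{-186} = - \frac{1}{186}$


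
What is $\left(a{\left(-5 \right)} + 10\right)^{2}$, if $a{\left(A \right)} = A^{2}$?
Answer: $1225$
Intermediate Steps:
$\left(a{\left(-5 \right)} + 10\right)^{2} = \left(\left(-5\right)^{2} + 10\right)^{2} = \left(25 + 10\right)^{2} = 35^{2} = 1225$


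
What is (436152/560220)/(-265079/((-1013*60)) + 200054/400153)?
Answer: 176796389162328/1103926947875759 ≈ 0.16015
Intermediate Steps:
(436152/560220)/(-265079/((-1013*60)) + 200054/400153) = (436152*(1/560220))/(-265079/(-60780) + 200054*(1/400153)) = 36346/(46685*(-265079*(-1/60780) + 200054/400153)) = 36346/(46685*(265079/60780 + 200054/400153)) = 36346/(46685*(118231439207/24321299340)) = (36346/46685)*(24321299340/118231439207) = 176796389162328/1103926947875759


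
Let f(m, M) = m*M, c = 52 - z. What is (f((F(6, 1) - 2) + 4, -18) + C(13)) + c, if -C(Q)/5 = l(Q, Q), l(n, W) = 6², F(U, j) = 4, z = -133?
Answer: -103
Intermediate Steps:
c = 185 (c = 52 - 1*(-133) = 52 + 133 = 185)
f(m, M) = M*m
l(n, W) = 36
C(Q) = -180 (C(Q) = -5*36 = -180)
(f((F(6, 1) - 2) + 4, -18) + C(13)) + c = (-18*((4 - 2) + 4) - 180) + 185 = (-18*(2 + 4) - 180) + 185 = (-18*6 - 180) + 185 = (-108 - 180) + 185 = -288 + 185 = -103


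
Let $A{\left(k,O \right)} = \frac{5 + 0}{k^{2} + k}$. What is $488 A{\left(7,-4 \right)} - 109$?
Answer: $- \frac{458}{7} \approx -65.429$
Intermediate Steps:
$A{\left(k,O \right)} = \frac{5}{k + k^{2}}$
$488 A{\left(7,-4 \right)} - 109 = 488 \frac{5}{7 \left(1 + 7\right)} - 109 = 488 \cdot 5 \cdot \frac{1}{7} \cdot \frac{1}{8} - 109 = 488 \cdot \frac{5}{56} - 109 = \frac{305}{7} - 109 = - \frac{458}{7}$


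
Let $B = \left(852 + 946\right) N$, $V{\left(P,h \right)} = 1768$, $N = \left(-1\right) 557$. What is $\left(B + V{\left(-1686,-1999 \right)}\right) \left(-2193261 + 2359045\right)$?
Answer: $-165737248912$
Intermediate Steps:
$N = -557$
$B = -1001486$ ($B = \left(852 + 946\right) \left(-557\right) = 1798 \left(-557\right) = -1001486$)
$\left(B + V{\left(-1686,-1999 \right)}\right) \left(-2193261 + 2359045\right) = \left(-1001486 + 1768\right) \left(-2193261 + 2359045\right) = \left(-999718\right) 165784 = -165737248912$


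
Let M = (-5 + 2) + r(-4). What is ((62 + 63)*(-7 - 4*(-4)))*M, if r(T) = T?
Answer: -7875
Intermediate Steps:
M = -7 (M = (-5 + 2) - 4 = -3 - 4 = -7)
((62 + 63)*(-7 - 4*(-4)))*M = ((62 + 63)*(-7 - 4*(-4)))*(-7) = (125*(-7 + 16))*(-7) = (125*9)*(-7) = 1125*(-7) = -7875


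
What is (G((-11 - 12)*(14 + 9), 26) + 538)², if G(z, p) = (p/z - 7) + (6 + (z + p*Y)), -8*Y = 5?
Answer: 308388721/4477456 ≈ 68.876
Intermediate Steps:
Y = -5/8 (Y = -⅛*5 = -5/8 ≈ -0.62500)
G(z, p) = -1 + z - 5*p/8 + p/z (G(z, p) = (p/z - 7) + (6 + (z + p*(-5/8))) = (-7 + p/z) + (6 + (z - 5*p/8)) = (-7 + p/z) + (6 + z - 5*p/8) = -1 + z - 5*p/8 + p/z)
(G((-11 - 12)*(14 + 9), 26) + 538)² = ((-1 + (-11 - 12)*(14 + 9) - 5/8*26 + 26/(((-11 - 12)*(14 + 9)))) + 538)² = ((-1 - 23*23 - 65/4 + 26/((-23*23))) + 538)² = ((-1 - 529 - 65/4 + 26/(-529)) + 538)² = ((-1 - 529 - 65/4 + 26*(-1/529)) + 538)² = ((-1 - 529 - 65/4 - 26/529) + 538)² = (-1155969/2116 + 538)² = (-17561/2116)² = 308388721/4477456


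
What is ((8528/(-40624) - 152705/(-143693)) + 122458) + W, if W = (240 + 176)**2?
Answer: 107814612569504/364836527 ≈ 2.9552e+5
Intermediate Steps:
W = 173056 (W = 416**2 = 173056)
((8528/(-40624) - 152705/(-143693)) + 122458) + W = ((8528/(-40624) - 152705/(-143693)) + 122458) + 173056 = ((8528*(-1/40624) - 152705*(-1/143693)) + 122458) + 173056 = ((-533/2539 + 152705/143693) + 122458) + 173056 = (311129626/364836527 + 122458) + 173056 = 44677462552992/364836527 + 173056 = 107814612569504/364836527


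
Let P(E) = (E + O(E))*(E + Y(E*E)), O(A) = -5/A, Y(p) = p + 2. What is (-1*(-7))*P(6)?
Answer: 4774/3 ≈ 1591.3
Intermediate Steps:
Y(p) = 2 + p
P(E) = (E - 5/E)*(2 + E + E²) (P(E) = (E - 5/E)*(E + (2 + E*E)) = (E - 5/E)*(E + (2 + E²)) = (E - 5/E)*(2 + E + E²))
(-1*(-7))*P(6) = (-1*(-7))*(-5 + 6² + 6³ - 10/6 - 3*6) = 7*(-5 + 36 + 216 - 10*⅙ - 18) = 7*(-5 + 36 + 216 - 5/3 - 18) = 7*(682/3) = 4774/3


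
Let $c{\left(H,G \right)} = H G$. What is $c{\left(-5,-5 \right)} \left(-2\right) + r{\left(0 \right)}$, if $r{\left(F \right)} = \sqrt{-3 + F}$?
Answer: $-50 + i \sqrt{3} \approx -50.0 + 1.732 i$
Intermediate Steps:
$c{\left(H,G \right)} = G H$
$c{\left(-5,-5 \right)} \left(-2\right) + r{\left(0 \right)} = \left(-5\right) \left(-5\right) \left(-2\right) + \sqrt{-3 + 0} = 25 \left(-2\right) + \sqrt{-3} = -50 + i \sqrt{3}$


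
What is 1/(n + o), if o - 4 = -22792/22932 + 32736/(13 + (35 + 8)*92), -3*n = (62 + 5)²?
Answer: -17199/25541879 ≈ -0.00067336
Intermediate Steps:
n = -4489/3 (n = -(62 + 5)²/3 = -⅓*67² = -⅓*4489 = -4489/3 ≈ -1496.3)
o = 193558/17199 (o = 4 + (-22792/22932 + 32736/(13 + (35 + 8)*92)) = 4 + (-22792*1/22932 + 32736/(13 + 43*92)) = 4 + (-814/819 + 32736/(13 + 3956)) = 4 + (-814/819 + 32736/3969) = 4 + (-814/819 + 32736*(1/3969)) = 4 + (-814/819 + 10912/1323) = 4 + 124762/17199 = 193558/17199 ≈ 11.254)
1/(n + o) = 1/(-4489/3 + 193558/17199) = 1/(-25541879/17199) = -17199/25541879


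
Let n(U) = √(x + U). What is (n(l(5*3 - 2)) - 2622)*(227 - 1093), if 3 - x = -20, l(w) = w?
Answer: 2265456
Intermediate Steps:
x = 23 (x = 3 - 1*(-20) = 3 + 20 = 23)
n(U) = √(23 + U)
(n(l(5*3 - 2)) - 2622)*(227 - 1093) = (√(23 + (5*3 - 2)) - 2622)*(227 - 1093) = (√(23 + (15 - 2)) - 2622)*(-866) = (√(23 + 13) - 2622)*(-866) = (√36 - 2622)*(-866) = (6 - 2622)*(-866) = -2616*(-866) = 2265456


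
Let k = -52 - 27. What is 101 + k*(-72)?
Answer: 5789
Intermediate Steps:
k = -79
101 + k*(-72) = 101 - 79*(-72) = 101 + 5688 = 5789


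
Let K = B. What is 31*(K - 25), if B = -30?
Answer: -1705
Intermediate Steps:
K = -30
31*(K - 25) = 31*(-30 - 25) = 31*(-55) = -1705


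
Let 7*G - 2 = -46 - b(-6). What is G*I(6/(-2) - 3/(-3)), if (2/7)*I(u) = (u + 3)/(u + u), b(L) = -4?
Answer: 5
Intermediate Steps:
I(u) = 7*(3 + u)/(4*u) (I(u) = 7*((u + 3)/(u + u))/2 = 7*((3 + u)/((2*u)))/2 = 7*((3 + u)*(1/(2*u)))/2 = 7*((3 + u)/(2*u))/2 = 7*(3 + u)/(4*u))
G = -40/7 (G = 2/7 + (-46 - 1*(-4))/7 = 2/7 + (-46 + 4)/7 = 2/7 + (⅐)*(-42) = 2/7 - 6 = -40/7 ≈ -5.7143)
G*I(6/(-2) - 3/(-3)) = -10*(3 + (6/(-2) - 3/(-3)))/(6/(-2) - 3/(-3)) = -10*(3 + (6*(-½) - 3*(-⅓)))/(6*(-½) - 3*(-⅓)) = -10*(3 + (-3 + 1))/(-3 + 1) = -10*(3 - 2)/(-2) = -10*(-1)/2 = -40/7*(-7/8) = 5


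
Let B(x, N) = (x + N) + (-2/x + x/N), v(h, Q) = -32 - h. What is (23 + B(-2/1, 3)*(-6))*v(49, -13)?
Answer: -1215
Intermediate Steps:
B(x, N) = N + x - 2/x + x/N (B(x, N) = (N + x) + (-2/x + x/N) = N + x - 2/x + x/N)
(23 + B(-2/1, 3)*(-6))*v(49, -13) = (23 + (3 - 2/1 - 2/((-2/1)) - 2/1/3)*(-6))*(-32 - 1*49) = (23 + (3 - 2*1 - 2/((-2*1)) - 2*1*(1/3))*(-6))*(-32 - 49) = (23 + (3 - 2 - 2/(-2) - 2*1/3)*(-6))*(-81) = (23 + (3 - 2 - 2*(-1/2) - 2/3)*(-6))*(-81) = (23 + (3 - 2 + 1 - 2/3)*(-6))*(-81) = (23 + (4/3)*(-6))*(-81) = (23 - 8)*(-81) = 15*(-81) = -1215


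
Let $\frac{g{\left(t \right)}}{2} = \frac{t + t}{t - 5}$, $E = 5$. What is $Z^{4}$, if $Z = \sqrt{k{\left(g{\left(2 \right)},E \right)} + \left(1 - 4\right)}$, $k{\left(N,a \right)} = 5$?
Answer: $4$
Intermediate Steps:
$g{\left(t \right)} = \frac{4 t}{-5 + t}$ ($g{\left(t \right)} = 2 \frac{t + t}{t - 5} = 2 \frac{2 t}{-5 + t} = \frac{4 t}{-5 + t}$)
$Z = \sqrt{2}$ ($Z = \sqrt{5 + \left(1 - 4\right)} = \sqrt{5 - 3} = \sqrt{2} \approx 1.4142$)
$Z^{4} = \left(\sqrt{2}\right)^{4} = 4$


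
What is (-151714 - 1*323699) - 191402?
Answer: -666815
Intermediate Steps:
(-151714 - 1*323699) - 191402 = (-151714 - 323699) - 191402 = -475413 - 191402 = -666815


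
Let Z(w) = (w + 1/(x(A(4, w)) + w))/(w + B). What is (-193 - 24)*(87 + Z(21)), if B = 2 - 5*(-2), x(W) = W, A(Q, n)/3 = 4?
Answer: -20709829/1089 ≈ -19017.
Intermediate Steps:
A(Q, n) = 12 (A(Q, n) = 3*4 = 12)
B = 12 (B = 2 + 10 = 12)
Z(w) = (w + 1/(12 + w))/(12 + w) (Z(w) = (w + 1/(12 + w))/(w + 12) = (w + 1/(12 + w))/(12 + w))
(-193 - 24)*(87 + Z(21)) = (-193 - 24)*(87 + (1 + 21² + 12*21)/(144 + 21² + 24*21)) = -217*(87 + (1 + 441 + 252)/(144 + 441 + 504)) = -217*(87 + 694/1089) = -217*95437/1089 = -20709829/1089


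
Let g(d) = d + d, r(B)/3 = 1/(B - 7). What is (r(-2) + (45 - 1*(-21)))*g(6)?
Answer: 788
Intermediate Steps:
r(B) = 3/(-7 + B) (r(B) = 3/(B - 7) = 3/(-7 + B))
g(d) = 2*d
(r(-2) + (45 - 1*(-21)))*g(6) = (3/(-7 - 2) + (45 - 1*(-21)))*(2*6) = (3/(-9) + (45 + 21))*12 = (3*(-1/9) + 66)*12 = (-1/3 + 66)*12 = (197/3)*12 = 788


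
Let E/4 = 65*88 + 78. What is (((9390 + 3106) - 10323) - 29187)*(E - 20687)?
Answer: -67670070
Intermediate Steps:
E = 23192 (E = 4*(65*88 + 78) = 4*(5720 + 78) = 4*5798 = 23192)
(((9390 + 3106) - 10323) - 29187)*(E - 20687) = (((9390 + 3106) - 10323) - 29187)*(23192 - 20687) = ((12496 - 10323) - 29187)*2505 = (2173 - 29187)*2505 = -27014*2505 = -67670070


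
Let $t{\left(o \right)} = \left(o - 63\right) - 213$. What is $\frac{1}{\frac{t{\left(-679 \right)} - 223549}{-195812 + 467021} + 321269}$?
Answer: $\frac{271209}{87130819717} \approx 3.1127 \cdot 10^{-6}$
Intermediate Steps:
$t{\left(o \right)} = -276 + o$ ($t{\left(o \right)} = \left(-63 + o\right) - 213 = -276 + o$)
$\frac{1}{\frac{t{\left(-679 \right)} - 223549}{-195812 + 467021} + 321269} = \frac{1}{\frac{\left(-276 - 679\right) - 223549}{-195812 + 467021} + 321269} = \frac{1}{\frac{-955 - 223549}{271209} + 321269} = \frac{1}{\left(-224504\right) \frac{1}{271209} + 321269} = \frac{1}{- \frac{224504}{271209} + 321269} = \frac{1}{\frac{87130819717}{271209}} = \frac{271209}{87130819717}$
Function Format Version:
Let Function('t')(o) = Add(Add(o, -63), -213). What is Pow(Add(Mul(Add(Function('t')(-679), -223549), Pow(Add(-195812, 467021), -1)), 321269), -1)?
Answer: Rational(271209, 87130819717) ≈ 3.1127e-6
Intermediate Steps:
Function('t')(o) = Add(-276, o) (Function('t')(o) = Add(Add(-63, o), -213) = Add(-276, o))
Pow(Add(Mul(Add(Function('t')(-679), -223549), Pow(Add(-195812, 467021), -1)), 321269), -1) = Pow(Add(Mul(Add(Add(-276, -679), -223549), Pow(Add(-195812, 467021), -1)), 321269), -1) = Pow(Add(Mul(Add(-955, -223549), Pow(271209, -1)), 321269), -1) = Pow(Add(Mul(-224504, Rational(1, 271209)), 321269), -1) = Pow(Add(Rational(-224504, 271209), 321269), -1) = Pow(Rational(87130819717, 271209), -1) = Rational(271209, 87130819717)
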